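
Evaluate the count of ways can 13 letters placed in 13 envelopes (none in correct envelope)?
2,290,792,932

Working:
Using D(n) = (n-1)[D(n-1) + D(n-2)]:
D(13) = (13-1) × [D(12) + D(11)]
      = 12 × [176214841 + 14684570]
      = 12 × 190899411
      = 2,290,792,932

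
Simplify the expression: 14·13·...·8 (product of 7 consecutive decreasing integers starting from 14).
This is P(14,7) = 14!/(7)! = 17,297,280.

Answer: 17,297,280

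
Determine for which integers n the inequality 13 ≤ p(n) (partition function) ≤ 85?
7, 8, 9, 10, 11, 12

Working:
Tabulating p(n) via p(n) = p(n−1) + p(n−2) − p(n−5) − p(n−7) + …: p(6)=11; p(7)=15; p(8)=22; p(9)=30; p(10)=42; p(11)=56; p(12)=77; p(13)=101. So valid n = 7, 8, 9, 10, 11, 12.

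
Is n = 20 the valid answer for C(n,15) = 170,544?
C(20,15) = 20·19·18·17·16·15·14·13·12·11·10·9·8·7·6/15! = 20,274,183,401,472,000/1,307,674,368,000 = 15,504, which does not equal 170,544.
Final answer: No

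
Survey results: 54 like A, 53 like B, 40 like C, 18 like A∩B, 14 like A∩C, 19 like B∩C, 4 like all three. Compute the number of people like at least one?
100

Solution: |A∪B∪C| = 54+53+40-18-14-19+4 = 100.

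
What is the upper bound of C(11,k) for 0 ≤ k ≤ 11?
Maximum at k = 5 or k = 6: C(11,5) = 462.

Answer: 462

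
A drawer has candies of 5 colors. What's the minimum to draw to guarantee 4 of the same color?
Worst case: 3 of each = 15. One more: 16.
Final answer: 16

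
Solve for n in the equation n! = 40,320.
8

Explanation: n! is strictly increasing. 6! = 720, 7! = 5,040, 8! = 40,320 ✓. So n = 8.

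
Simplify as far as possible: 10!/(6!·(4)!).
210
This is C(10,6) = 210.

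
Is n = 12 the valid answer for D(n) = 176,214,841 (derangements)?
Yes

Working:
D(12) = (12-1)·[D(11) + D(10)] = 11·[14,684,570 + 1,334,961] = 176,214,841, which equals 176,214,841.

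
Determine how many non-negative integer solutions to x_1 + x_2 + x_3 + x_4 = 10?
286

C(10+4-1, 4-1) = 286.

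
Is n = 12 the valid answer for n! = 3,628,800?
12! = 12·11! = 12·39,916,800 = 479,001,600, which does not equal 3,628,800.
Final answer: No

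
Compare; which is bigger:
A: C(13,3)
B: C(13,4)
B

Explanation: A=C(13,3)=286, B=C(13,4)=715.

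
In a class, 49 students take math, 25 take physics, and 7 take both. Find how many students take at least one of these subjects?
|A∪B| = |A|+|B|-|A∩B| = 49+25-7 = 67.
Final answer: 67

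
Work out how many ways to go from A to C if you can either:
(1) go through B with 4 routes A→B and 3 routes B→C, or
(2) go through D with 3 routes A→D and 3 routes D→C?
21

Route via B: 4×3=12. Route via D: 3×3=9. Total: 21.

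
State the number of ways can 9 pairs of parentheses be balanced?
Using the Catalan number formula: C_n = C(2n, n) / (n+1)
C_9 = C(18, 9) / (9+1)
     = 48620 / 10
     = 4,862

Answer: 4,862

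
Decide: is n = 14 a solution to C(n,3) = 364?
C(14,3) = 14·13·12/3! = 2,184/6 = 364, which equals 364.

Answer: Yes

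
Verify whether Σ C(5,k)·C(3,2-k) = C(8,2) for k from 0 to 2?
True
Vandermonde's identity gives C(8,2) = 28; RHS C(8,2) = 28.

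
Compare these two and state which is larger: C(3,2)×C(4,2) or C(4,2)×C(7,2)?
C(4,2)×C(7,2)

Working:
C(3,2)×C(4,2)=18, C(4,2)×C(7,2)=126.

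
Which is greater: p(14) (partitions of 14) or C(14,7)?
C(14,7)

Explanation: Pentagonal recurrence p(n) = p(n−1) + p(n−2) − p(n−5) − p(n−7) + …: p(14) = p(13) + p(12) − p(9) − p(7) + p(2) = 101 + 77 − 30 − 15 + 2 = 135; C(14,7) = 3,432.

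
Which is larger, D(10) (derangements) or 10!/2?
D(10) = (10-1)·[D(9) + D(8)] = 9·[133,496 + 14,833] = 1,334,961; 10!/2 = 3,628,800/2 = 1,814,400.
Final answer: 10!/2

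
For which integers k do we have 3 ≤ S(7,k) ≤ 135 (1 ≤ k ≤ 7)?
2, 6

Explanation: S(7,1)=1; S(7,2)=63; S(7,3)=301; S(7,4)=350; S(7,5)=140; S(7,6)=21; S(7,7)=1. So valid k = 2, 6.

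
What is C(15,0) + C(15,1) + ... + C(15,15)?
32,768
Sum of binomial coefficients = 2^15 = 32,768.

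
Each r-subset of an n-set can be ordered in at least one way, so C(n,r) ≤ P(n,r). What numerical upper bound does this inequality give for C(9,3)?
504
P(9,3) = 9·8·7 = 504, so C(9,3) ≤ 504. (The bound is loose by a factor of 3! = 6: C(9,3) = 504/6 = 84.)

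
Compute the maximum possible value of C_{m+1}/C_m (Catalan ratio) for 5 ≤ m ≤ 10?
7/2

Working:
C_{m+1}/C_m = 2(2m+1)/(m+2), which increases with m. Maximum at m = 10: 2·21/12 = 7/2.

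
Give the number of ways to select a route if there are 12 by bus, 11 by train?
23

By the addition principle: 12 + 11 = 23.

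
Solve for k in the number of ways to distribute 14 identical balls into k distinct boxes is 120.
3
Stars and bars: the count is C(14+k−1, k−1), increasing in k. k=2: C(15,1) = 15, k=3: C(16,2) = 120 ✓. So k = 3.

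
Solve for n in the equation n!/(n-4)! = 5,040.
10

Explanation: n!/(n-4)! = n×(n-1)×(n-2)×(n-3), a product of 4 consecutive integers ≈ (n−1.5)^4. 5,040^(1/4) + 1.5 ≈ 9.9; check n = 10: 10×9×8×7 = 5,040 ✓. So n = 10.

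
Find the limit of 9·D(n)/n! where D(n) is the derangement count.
9/e

Reasoning: D(n)/n! → 1/e, so 9·D(n)/n! → 9/e.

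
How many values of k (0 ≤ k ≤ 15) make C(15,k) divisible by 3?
10

Explanation: Checking C(15,k) mod 3 for k = 0..15: divisible at k = 1, 2, 4, 5, 7, 8, 10, 11, 13, 14. That's 10 values.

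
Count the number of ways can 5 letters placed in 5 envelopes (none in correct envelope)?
Using D(n) = (n-1)[D(n-1) + D(n-2)]:
D(5) = (5-1) × [D(4) + D(3)]
      = 4 × [9 + 2]
      = 4 × 11
      = 44
Final answer: 44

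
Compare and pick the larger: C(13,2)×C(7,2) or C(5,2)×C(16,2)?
C(13,2)×C(7,2)

Working:
C(13,2)×C(7,2)=1,638, C(5,2)×C(16,2)=1,200.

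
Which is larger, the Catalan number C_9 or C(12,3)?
C_9 = C(18,9)/(9+1) = 48,620/10 = 4,862; C(12,3) = 220.
Final answer: C_9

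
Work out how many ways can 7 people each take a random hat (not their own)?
1,854

Reasoning: Using D(n) = (n-1)[D(n-1) + D(n-2)]:
D(7) = (7-1) × [D(6) + D(5)]
      = 6 × [265 + 44]
      = 6 × 309
      = 1,854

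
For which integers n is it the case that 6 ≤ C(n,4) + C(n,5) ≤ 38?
5, 6

Explanation: C(4,4)+C(4,5)=1; C(5,4)+C(5,5)=6; C(6,4)+C(6,5)=21; C(7,4)+C(7,5)=56. So valid n = 5, 6.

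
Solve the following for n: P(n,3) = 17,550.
27

Explanation: P(n,3) = n(n−1)(n−2) is increasing in n; n(n−1)(n−2) ≈ (n−1)^3 = 17,550 gives n ≈ 27.0. Check: P(25,3) = 13,800, P(26,3) = 15,600, P(27,3) = 17,550 ✓. So n = 27.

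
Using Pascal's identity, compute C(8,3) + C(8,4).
126

Solution: C(8,3) + C(8,4) = C(9,4) = 126.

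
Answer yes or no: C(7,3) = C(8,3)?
No
LHS = C(7,3) = 35; RHS = C(8,3) = 56. 35 ≠ 56, so the statement does not hold.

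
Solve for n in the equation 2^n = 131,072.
17

Reasoning: 131,072 = 1,024 × 128 = 2^10 × 2^7 = 2^17, so n = 17.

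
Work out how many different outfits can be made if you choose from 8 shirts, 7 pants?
56

Working:
By the multiplication principle: 8 × 7 = 56.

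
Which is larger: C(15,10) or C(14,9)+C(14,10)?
Equal

Explanation: By Pascal's identity: C(15,10) = C(14,9)+C(14,10) = 3,003. Equal.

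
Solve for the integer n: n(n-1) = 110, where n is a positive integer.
11

n² − n − 110 = 0, so n = (1 ± √(1 + 4·110))/2 = (1 ± √441)/2 = (1 ± 21)/2, i.e. n = 11 or n = -10. Taking the positive root, n = 11 (check: 11×10 = 110).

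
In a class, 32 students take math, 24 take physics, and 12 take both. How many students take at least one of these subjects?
44

Working:
|A∪B| = |A|+|B|-|A∩B| = 32+24-12 = 44.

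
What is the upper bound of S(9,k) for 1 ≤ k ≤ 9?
7,770

Explanation: Row S(9,k) for k = 1..9 (via S(n,k) = k·S(n−1,k) + S(n−1,k−1)): 1, 255, 3,025, 7,770, 6,951, 2,646, 462, 36, 1. The row is unimodal; maximum at k = 4: 7,770.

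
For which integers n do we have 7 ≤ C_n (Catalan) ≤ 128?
4, 5

Solution: C_3=5; C_4=14; C_5=42; C_6=132. So valid n = 4, 5.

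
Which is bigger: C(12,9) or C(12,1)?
C(12,9)

C(12,9)=220, C(12,1)=12.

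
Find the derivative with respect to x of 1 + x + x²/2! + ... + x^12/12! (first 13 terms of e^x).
1 + x + x²/2! + ... + x^11/11!

Explanation: Differentiating term by term gives the first 12 terms of e^x.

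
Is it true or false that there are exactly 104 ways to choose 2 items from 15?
False

Explanation: C(15,2) = 105 ≠ 104.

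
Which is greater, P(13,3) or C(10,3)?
P(13,3)

Solution: P(13,3)=1,716, C(10,3)=120.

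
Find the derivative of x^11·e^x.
Product rule: d/dx[x^11]·e^x + x^11·d/dx[e^x] = 11x^{10}e^x + x^11e^x.

Answer: (11x^10 + x^11)e^x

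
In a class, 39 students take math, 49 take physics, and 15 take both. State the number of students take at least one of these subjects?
|A∪B| = |A|+|B|-|A∩B| = 39+49-15 = 73.

Answer: 73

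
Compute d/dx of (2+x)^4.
Using the power rule: d/dx (2+x)^4 = 4(2+x)^{3}.

Answer: 4(2+x)^3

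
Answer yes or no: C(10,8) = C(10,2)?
Symmetry C(n,k) = C(n,n-k): C(10,8) = 45 and C(10,2) = 45. Both sides agree, so the statement holds.

Answer: Yes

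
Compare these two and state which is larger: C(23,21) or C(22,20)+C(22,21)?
Equal

Reasoning: By Pascal's identity: C(23,21) = C(22,20)+C(22,21) = 253. Equal.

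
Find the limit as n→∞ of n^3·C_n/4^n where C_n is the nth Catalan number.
∞

Working:
C_n ~ 4^n/(n^(3/2)√π), so n^3·C_n/4^n ~ n^(3 − 3/2)/√π → ∞.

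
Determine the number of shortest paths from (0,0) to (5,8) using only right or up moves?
1,287

Solution: Choose 5 rights from 13 moves: C(13,5) = 1,287.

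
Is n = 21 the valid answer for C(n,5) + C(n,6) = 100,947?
C(21,5) + C(21,6) = 20,349 + 54,264 = 74,613, which does not equal 100,947.
Final answer: No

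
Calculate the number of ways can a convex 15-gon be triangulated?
742,900

Explanation: Using the Catalan number formula: C_n = C(2n, n) / (n+1)
C_13 = C(26, 13) / (13+1)
     = 10400600 / 14
     = 742,900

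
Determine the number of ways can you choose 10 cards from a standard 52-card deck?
15,820,024,220

Reasoning: C(52,10) = 15,820,024,220.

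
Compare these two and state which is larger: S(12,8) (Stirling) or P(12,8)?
P(12,8)
S(12,8) = 8·S(11,8) + S(11,7) = 8·11,880 + 63,987 = 159,027; P(12,8) = 19,958,400.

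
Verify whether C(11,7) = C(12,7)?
LHS = C(11,7) = 330; RHS = C(12,7) = 792. 330 ≠ 792, so the statement does not hold.

Answer: False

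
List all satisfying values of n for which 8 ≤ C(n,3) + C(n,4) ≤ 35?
5, 6
C(4,3)+C(4,4)=5; C(5,3)+C(5,4)=15; C(6,3)+C(6,4)=35; C(7,3)+C(7,4)=70. So valid n = 5, 6.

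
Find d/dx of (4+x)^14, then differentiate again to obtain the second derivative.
First derivative: 14(4+x)^{13}. Second derivative: 14·13·(4+x)^{12} = 182(4+x)^{12}.

Answer: 182(4+x)^12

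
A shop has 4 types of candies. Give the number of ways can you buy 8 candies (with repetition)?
165

Stars and bars: C(8+4-1, 8) = C(11, 8) = 165.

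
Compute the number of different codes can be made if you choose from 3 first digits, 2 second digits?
6

By the multiplication principle: 3 × 2 = 6.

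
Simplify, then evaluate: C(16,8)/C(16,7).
9/8

Solution: C(n,k+1)/C(n,k) = (n−k)/(k+1). Here (16−7)/(7+1) = 9/8 = 9/8.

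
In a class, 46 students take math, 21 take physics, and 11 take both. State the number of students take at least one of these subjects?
56

Working:
|A∪B| = |A|+|B|-|A∩B| = 46+21-11 = 56.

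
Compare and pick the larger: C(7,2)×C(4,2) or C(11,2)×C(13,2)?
C(7,2)×C(4,2)=126, C(11,2)×C(13,2)=4,290.

Answer: C(11,2)×C(13,2)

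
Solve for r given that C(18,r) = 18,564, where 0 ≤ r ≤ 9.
6

Reasoning: C(18,r) is increasing for 0 ≤ r ≤ 9. Stepping up (C(18,r+1) = C(18,r)·(18−r)/(r+1)): C(18,1) = 18, C(18,2) = 153, C(18,3) = 816, C(18,4) = 3,060, C(18,5) = 8,568, C(18,6) = 18,564 ✓. So r = 6.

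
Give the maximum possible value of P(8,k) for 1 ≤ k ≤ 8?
40,320
P(8,k) increases in k, so maximum at k = 8: 8! = 40,320.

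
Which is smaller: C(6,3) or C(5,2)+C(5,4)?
C(6,3)=20; C(5,2)+C(5,4)=10+5=15.

Answer: C(5,2)+C(5,4)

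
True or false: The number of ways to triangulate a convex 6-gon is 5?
False

Working:
Triangulations of a convex 6-gon are counted by the Catalan number C_4: C_4 = C(8,4)/(4+1) = 70/5 = 14.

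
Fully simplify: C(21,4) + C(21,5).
26,334

Explanation: By Pascal's identity: C(22,5) = 26,334.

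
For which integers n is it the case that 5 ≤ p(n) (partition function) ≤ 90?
Tabulating p(n) via p(n) = p(n−1) + p(n−2) − p(n−5) − p(n−7) + …: p(3)=3; p(4)=5; p(5)=7; p(6)=11; p(7)=15; p(8)=22; p(9)=30; p(10)=42; p(11)=56; p(12)=77; p(13)=101. So valid n = 4, 5, 6, 7, 8, 9, 10, 11, 12.

Answer: 4, 5, 6, 7, 8, 9, 10, 11, 12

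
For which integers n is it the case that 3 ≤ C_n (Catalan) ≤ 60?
3, 4, 5

Working:
C_2=2; C_3=5; C_4=14; C_5=42; C_6=132. So valid n = 3, 4, 5.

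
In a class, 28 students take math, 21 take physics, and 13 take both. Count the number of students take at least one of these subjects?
36

Reasoning: |A∪B| = |A|+|B|-|A∩B| = 28+21-13 = 36.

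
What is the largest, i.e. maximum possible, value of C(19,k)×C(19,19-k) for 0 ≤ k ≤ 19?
8,533,694,884
C(19,k)·C(19,19-k) = C(19,k)², maximised at the centre k = 9: C(19,9)² = 8,533,694,884.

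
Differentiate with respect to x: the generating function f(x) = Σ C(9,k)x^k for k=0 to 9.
Σ k·C(9,k)x^(k-1) for k=1 to 9

Explanation: Term-by-term differentiation gives Σ k·C(9,k)x^{k-1} for k=1 to 9.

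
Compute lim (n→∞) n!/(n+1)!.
0

n!/(n+1)! = 1/[(n+1)] → 0 as n → ∞.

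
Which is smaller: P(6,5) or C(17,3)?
C(17,3)

Explanation: P(6,5)=720, C(17,3)=680.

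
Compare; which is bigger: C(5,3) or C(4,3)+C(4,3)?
C(5,3)

Working:
C(5,3)=10; C(4,3)+C(4,3)=4+4=8.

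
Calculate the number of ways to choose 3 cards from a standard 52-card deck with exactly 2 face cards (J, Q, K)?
2,640
12 face cards and 40 non-face cards: C(12,2) × C(40,1) = 66 × 40 = 2,640.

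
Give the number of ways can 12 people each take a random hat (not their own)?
Using D(n) = (n-1)[D(n-1) + D(n-2)]:
D(12) = (12-1) × [D(11) + D(10)]
      = 11 × [14684570 + 1334961]
      = 11 × 16019531
      = 176,214,841

Answer: 176,214,841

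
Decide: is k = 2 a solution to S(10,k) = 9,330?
S(10,2) = 2·S(9,2) + S(9,1) = 2·255 + 1 = 511, which does not equal 9,330.

Answer: No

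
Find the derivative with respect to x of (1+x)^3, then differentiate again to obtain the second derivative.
6(1+x)^1

Reasoning: First derivative: 3(1+x)^{2}. Second derivative: 3·2·(1+x)^{1} = 6(1+x)^{1}.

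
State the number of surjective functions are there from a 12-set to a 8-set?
6,411,968,640

Explanation: Onto functions = 8! × S(12,8)
First compute S(12,8) via recurrence:
Using the Stirling recurrence: S(n,k) = k·S(n-1,k) + S(n-1,k-1)
S(12,8) = 8·S(11,8) + S(11,7)
         = 8·11880 + 63987
         = 95040 + 63987
         = 159,027
Then: 40320 × 159027 = 6,411,968,640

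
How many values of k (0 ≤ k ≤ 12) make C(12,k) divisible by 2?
9

Solution: Checking C(12,k) mod 2 for k = 0..12: divisible at k = 1, 2, 3, 5, 6, 7, 9, 10, 11. That's 9 values.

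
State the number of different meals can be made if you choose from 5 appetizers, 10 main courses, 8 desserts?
By the multiplication principle: 5 × 10 × 8 = 400.
Final answer: 400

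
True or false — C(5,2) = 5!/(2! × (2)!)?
False

Working:
The correct denominator is 2!×3!, giving C(5,2) = 10; the stated RHS is 5!/(2!×2!) = 30 ≠ 10, so the statement does not hold.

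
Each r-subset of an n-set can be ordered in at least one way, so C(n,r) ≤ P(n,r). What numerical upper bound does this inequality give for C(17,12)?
P(17,12) = 17·16·15·14·13·12·11·10·9·8·7·6 = 2,964,061,900,800, so C(17,12) ≤ 2,964,061,900,800. (The bound is loose by a factor of 12! = 479,001,600: C(17,12) = 2,964,061,900,800/479,001,600 = 6,188.)
Final answer: 2,964,061,900,800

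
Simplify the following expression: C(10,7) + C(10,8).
By Pascal's identity: C(11,8) = 165.

Answer: 165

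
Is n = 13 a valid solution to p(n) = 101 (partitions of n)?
Yes
Pentagonal recurrence p(n) = p(n−1) + p(n−2) − p(n−5) − p(n−7) + …: p(13) = p(12) + p(11) − p(8) − p(6) + p(1) = 77 + 56 − 22 − 11 + 1 = 101, which equals 101.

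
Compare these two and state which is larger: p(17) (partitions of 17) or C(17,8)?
C(17,8)

Working:
Pentagonal recurrence p(n) = p(n−1) + p(n−2) − p(n−5) − p(n−7) + …: p(17) = p(16) + p(15) − p(12) − p(10) + p(5) + p(2) = 231 + 176 − 77 − 42 + 7 + 2 = 297; C(17,8) = 24,310.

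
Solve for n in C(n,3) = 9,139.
39

Working:
C(n,3) = n(n−1)(n−2)/3! is increasing in n, and n(n−1)(n−2) = 3!·9,139 = 54,834 ≈ (n−1)^3 gives n ≈ 39.0. Check: C(37,3) = 7,770, C(38,3) = 8,436, C(39,3) = 9,139 ✓. So n = 39.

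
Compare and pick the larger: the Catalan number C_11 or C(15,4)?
C_11

C_11 = C(22,11)/(11+1) = 705,432/12 = 58,786; C(15,4) = 1,365.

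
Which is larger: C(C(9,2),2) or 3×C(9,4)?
C(C(9,2),2)=630, 3×C(9,4)=378.

Answer: C(C(9,2),2)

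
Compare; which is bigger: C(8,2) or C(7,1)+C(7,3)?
C(8,2)=28; C(7,1)+C(7,3)=7+35=42.
Final answer: C(7,1)+C(7,3)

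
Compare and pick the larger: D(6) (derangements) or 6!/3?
D(6) = (6-1)·[D(5) + D(4)] = 5·[44 + 9] = 265; 6!/3 = 720/3 = 240.
Final answer: D(6)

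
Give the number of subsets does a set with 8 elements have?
256

Working:
Each element can be included or excluded: 2^8 = 256.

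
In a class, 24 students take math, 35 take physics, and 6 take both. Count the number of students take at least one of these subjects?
|A∪B| = |A|+|B|-|A∩B| = 24+35-6 = 53.

Answer: 53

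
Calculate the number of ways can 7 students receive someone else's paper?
1,854
Using D(n) = (n-1)[D(n-1) + D(n-2)]:
D(7) = (7-1) × [D(6) + D(5)]
      = 6 × [265 + 44]
      = 6 × 309
      = 1,854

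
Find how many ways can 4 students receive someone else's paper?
9

Explanation: Using D(n) = (n-1)[D(n-1) + D(n-2)]:
D(4) = (4-1) × [D(3) + D(2)]
      = 3 × [2 + 1]
      = 3 × 3
      = 9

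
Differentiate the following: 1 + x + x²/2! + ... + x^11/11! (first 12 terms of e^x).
1 + x + x²/2! + ... + x^10/10!

Reasoning: Differentiating term by term gives the first 11 terms of e^x.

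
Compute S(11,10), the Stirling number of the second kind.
55
Using the Stirling recurrence: S(n,k) = k·S(n-1,k) + S(n-1,k-1)
S(11,10) = 10·S(10,10) + S(10,9)
         = 10·1 + 45
         = 10 + 45
         = 55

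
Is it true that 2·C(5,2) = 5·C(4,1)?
True

Explanation: Absorption identity k·C(n,k) = n·C(n-1,k-1). LHS = 2·10 = 20; RHS = 5·4 = 20.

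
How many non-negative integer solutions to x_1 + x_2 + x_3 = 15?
136
C(15+3-1, 3-1) = 136.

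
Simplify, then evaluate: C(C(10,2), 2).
990
C(10,2) = 45, then C(45, 2) = 990.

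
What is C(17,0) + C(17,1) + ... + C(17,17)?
131,072

Explanation: Sum of binomial coefficients = 2^17 = 131,072.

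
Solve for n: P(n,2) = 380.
20

P(n,2) = n(n−1) is increasing in n; n(n−1) ≈ (n−0.5)^2 = 380 gives n ≈ 20.0. Check: P(18,2) = 306, P(19,2) = 342, P(20,2) = 380 ✓. So n = 20.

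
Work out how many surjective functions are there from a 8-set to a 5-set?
126,000

Onto functions = 5! × S(8,5)
First compute S(8,5) via recurrence:
Using the Stirling recurrence: S(n,k) = k·S(n-1,k) + S(n-1,k-1)
S(8,5) = 5·S(7,5) + S(7,4)
         = 5·140 + 350
         = 700 + 350
         = 1,050
Then: 120 × 1050 = 126,000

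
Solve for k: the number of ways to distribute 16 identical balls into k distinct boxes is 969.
4

Working:
Stars and bars: the count is C(16+k−1, k−1), increasing in k. k=2: C(17,1) = 17, k=3: C(18,2) = 153, k=4: C(19,3) = 969 ✓. So k = 4.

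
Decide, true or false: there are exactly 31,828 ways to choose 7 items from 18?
False

Reasoning: C(18,7) = 31,824 ≠ 31828.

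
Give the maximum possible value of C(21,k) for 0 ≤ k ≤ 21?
Maximum at k = 10 or k = 11: C(21,10) = 352,716.

Answer: 352,716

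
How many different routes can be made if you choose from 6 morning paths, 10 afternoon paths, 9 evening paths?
540

Working:
By the multiplication principle: 6 × 10 × 9 = 540.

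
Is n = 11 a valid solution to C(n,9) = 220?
No

Reasoning: C(11,9) = 11·10·9·8·7·6·5·4·3/9! = 19,958,400/362,880 = 55, which does not equal 220.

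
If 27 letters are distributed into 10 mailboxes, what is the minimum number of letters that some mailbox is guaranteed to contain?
3

Working:
Pigeonhole: ⌈27/10⌉ = 3.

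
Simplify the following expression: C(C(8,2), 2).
378

Solution: C(8,2) = 28, then C(28, 2) = 378.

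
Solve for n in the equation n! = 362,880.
9

Explanation: n! is strictly increasing. 7! = 5,040, 8! = 40,320, 9! = 362,880 ✓. So n = 9.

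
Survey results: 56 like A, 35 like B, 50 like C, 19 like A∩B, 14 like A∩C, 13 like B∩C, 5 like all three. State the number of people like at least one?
100

Solution: |A∪B∪C| = 56+35+50-19-14-13+5 = 100.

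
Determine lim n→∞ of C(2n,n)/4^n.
0

C(2n,n) ~ 4^n/√(πn), so C(2n,n)/4^n ~ 1/√(πn) → 0.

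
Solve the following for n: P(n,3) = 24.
4

Working:
P(n,3) = n(n−1)(n−2) is increasing in n; n(n−1)(n−2) ≈ (n−1)^3 = 24 gives n ≈ 3.9. Check: P(3,3) = 6, P(4,3) = 24 ✓. So n = 4.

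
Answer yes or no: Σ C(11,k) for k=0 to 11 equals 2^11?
Binomial theorem: Σ C(11,k) = (1+1)^11 = 2^11 = 2,048; RHS 2^11 = 2,048.

Answer: Yes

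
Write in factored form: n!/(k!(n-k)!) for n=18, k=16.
This is the binomial coefficient C(18,16) = 153.

Answer: C(18,16) = 153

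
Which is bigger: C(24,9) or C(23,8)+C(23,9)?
Equal

Reasoning: By Pascal's identity: C(24,9) = C(23,8)+C(23,9) = 1,307,504. Equal.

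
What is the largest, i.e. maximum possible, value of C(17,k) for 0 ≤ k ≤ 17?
Maximum at k = 8 or k = 9: C(17,8) = 24,310.

Answer: 24,310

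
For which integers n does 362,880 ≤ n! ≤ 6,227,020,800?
9, 10, 11, 12, 13

n! is strictly increasing; 9! = 362,880 and 13! = 6,227,020,800, so valid n = 9, 10, 11, 12, 13.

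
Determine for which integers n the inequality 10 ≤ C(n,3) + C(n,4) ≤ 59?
C(4,3)+C(4,4)=5; C(5,3)+C(5,4)=15; C(6,3)+C(6,4)=35; C(7,3)+C(7,4)=70. So valid n = 5, 6.
Final answer: 5, 6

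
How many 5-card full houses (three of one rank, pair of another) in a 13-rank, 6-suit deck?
Triple rank: 13. Triple suits: C(6,3)=20. Pair rank: 12. Pair suits: C(6,2)=15. Total: 46,800.

Answer: 46,800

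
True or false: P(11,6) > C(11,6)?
True

Solution: P(11,6) = 332,640 and C(11,6) = 462; P(n,r) = r! × C(n,r) so P > C whenever r ≥ 2.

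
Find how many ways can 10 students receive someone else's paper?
1,334,961

Using D(n) = (n-1)[D(n-1) + D(n-2)]:
D(10) = (10-1) × [D(9) + D(8)]
      = 9 × [133496 + 14833]
      = 9 × 148329
      = 1,334,961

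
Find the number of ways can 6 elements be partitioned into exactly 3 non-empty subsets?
This equals S(6,3), the Stirling number of the 2nd kind.
Using the Stirling recurrence: S(n,k) = k·S(n-1,k) + S(n-1,k-1)
S(6,3) = 3·S(5,3) + S(5,2)
         = 3·25 + 15
         = 75 + 15
         = 90

Answer: 90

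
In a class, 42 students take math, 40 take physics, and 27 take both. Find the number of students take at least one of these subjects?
55

|A∪B| = |A|+|B|-|A∩B| = 42+40-27 = 55.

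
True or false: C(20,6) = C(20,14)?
True

Explanation: C(20,6) = C(20,20-6) by the symmetry property; both equal 38,760.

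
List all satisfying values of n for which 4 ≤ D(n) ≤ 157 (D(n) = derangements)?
Using D(n) = (n−1)[D(n−1) + D(n−2)] with D(1)=0, D(2)=1: D(3)=2; D(4)=9; D(5)=44; D(6)=265. So valid n = 4, 5.
Final answer: 4, 5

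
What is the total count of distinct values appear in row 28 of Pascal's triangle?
15

Explanation: Row 28 has entries C(28,0)..C(28,28); by symmetry C(28,k)=C(28,28-k), giving 15 distinct values.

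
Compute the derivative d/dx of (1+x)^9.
Using the power rule: d/dx (1+x)^9 = 9(1+x)^{8}.

Answer: 9(1+x)^8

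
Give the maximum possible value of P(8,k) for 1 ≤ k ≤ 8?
40,320

Working:
P(8,k) increases in k, so maximum at k = 8: 8! = 40,320.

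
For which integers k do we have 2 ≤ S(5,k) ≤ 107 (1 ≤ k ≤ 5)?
2, 3, 4

Reasoning: S(5,1)=1; S(5,2)=15; S(5,3)=25; S(5,4)=10; S(5,5)=1. So valid k = 2, 3, 4.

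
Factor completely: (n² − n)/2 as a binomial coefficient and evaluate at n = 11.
C(n,2); C(11,2) = 55

Working:
(n² − n)/2 = n(n−1)/2 = C(n,2). At n = 11: C(11,2) = 55.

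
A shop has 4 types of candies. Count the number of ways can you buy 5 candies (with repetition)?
56
Stars and bars: C(5+4-1, 5) = C(8, 5) = 56.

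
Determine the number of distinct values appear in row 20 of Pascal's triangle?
11
Row 20 has entries C(20,0)..C(20,20); by symmetry C(20,k)=C(20,20-k), giving 11 distinct values.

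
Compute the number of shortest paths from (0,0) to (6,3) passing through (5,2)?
42

Explanation: To (5,2): C(7,5)=21. From there: C(2,1)=2. Total: 42.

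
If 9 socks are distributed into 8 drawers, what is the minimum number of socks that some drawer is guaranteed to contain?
Pigeonhole: ⌈9/8⌉ = 2.
Final answer: 2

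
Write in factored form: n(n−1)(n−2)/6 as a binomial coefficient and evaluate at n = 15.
C(n,3); C(15,3) = 455

Working:
n(n−1)(n−2)/6 = n!/(3!(n−3)!) = C(n,3). At n = 15: C(15,3) = 455.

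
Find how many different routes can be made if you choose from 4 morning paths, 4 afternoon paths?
16

By the multiplication principle: 4 × 4 = 16.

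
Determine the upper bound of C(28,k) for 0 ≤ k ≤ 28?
40,116,600

Reasoning: Maximum at k = 14: C(28,14) = 40,116,600.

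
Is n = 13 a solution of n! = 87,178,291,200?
No
13! = 13·12! = 13·479,001,600 = 6,227,020,800, which does not equal 87,178,291,200.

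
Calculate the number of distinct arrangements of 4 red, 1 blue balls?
Multinomial: 5!/(4! × 1!) = 5.
Final answer: 5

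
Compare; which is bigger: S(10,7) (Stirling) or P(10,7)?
S(10,7) = 7·S(9,7) + S(9,6) = 7·462 + 2,646 = 5,880; P(10,7) = 604,800.

Answer: P(10,7)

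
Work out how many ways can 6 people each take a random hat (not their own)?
265

Using D(n) = (n-1)[D(n-1) + D(n-2)]:
D(6) = (6-1) × [D(5) + D(4)]
      = 5 × [44 + 9]
      = 5 × 53
      = 265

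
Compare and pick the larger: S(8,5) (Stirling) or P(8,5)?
P(8,5)

Working:
S(8,5) = 5·S(7,5) + S(7,4) = 5·140 + 350 = 1,050; P(8,5) = 6,720.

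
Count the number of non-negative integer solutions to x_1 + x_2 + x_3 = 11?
78

Explanation: C(11+3-1, 3-1) = 78.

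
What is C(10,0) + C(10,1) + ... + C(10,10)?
1,024

Sum of binomial coefficients = 2^10 = 1,024.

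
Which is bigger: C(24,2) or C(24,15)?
C(24,15)

C(24,2)=276, C(24,15)=1,307,504.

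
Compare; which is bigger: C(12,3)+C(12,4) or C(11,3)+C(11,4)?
C(12,3)+C(12,4)

First=715, Second=495.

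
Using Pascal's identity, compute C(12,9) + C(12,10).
C(12,9) + C(12,10) = C(13,10) = 286.
Final answer: 286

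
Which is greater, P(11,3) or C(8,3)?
P(11,3)

Reasoning: P(11,3)=990, C(8,3)=56.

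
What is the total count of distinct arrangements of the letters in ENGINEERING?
277,200

Working:
Word has 11 letters (E=3, N=3, G=2, I=2, R=1). Arrangements: 11!/Π(k!) = 277,200.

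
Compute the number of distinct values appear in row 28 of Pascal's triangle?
Row 28 has entries C(28,0)..C(28,28); by symmetry C(28,k)=C(28,28-k), giving 15 distinct values.
Final answer: 15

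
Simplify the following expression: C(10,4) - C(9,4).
84

Working:
C(10,4) - C(9,4) = C(9,3) = 84.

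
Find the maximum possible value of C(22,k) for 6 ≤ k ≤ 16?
705,432

C(22,k) is maximised at the centre of the row: C(22,11) = 705,432.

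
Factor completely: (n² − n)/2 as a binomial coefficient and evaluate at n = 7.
C(n,2); C(7,2) = 21

Reasoning: (n² − n)/2 = n(n−1)/2 = C(n,2). At n = 7: C(7,2) = 21.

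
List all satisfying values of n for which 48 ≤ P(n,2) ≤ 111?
8, 9, 10, 11
P(7,2)=42; P(8,2)=56; P(9,2)=72; P(10,2)=90; P(11,2)=110; P(12,2)=132. So valid n = 8, 9, 10, 11.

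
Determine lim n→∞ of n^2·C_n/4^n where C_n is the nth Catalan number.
∞

Explanation: C_n ~ 4^n/(n^(3/2)√π), so n^2·C_n/4^n ~ n^(2 − 3/2)/√π → ∞.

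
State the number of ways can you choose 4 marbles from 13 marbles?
715

Working:
C(13,4) = 13! / (4! × (13-4)!)
         = 13! / (4! × 9!)
         = 715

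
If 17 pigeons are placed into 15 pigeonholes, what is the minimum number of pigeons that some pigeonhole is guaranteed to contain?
2

Explanation: Pigeonhole: ⌈17/15⌉ = 2.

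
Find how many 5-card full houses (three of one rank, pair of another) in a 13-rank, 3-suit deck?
468

Solution: Triple rank: 13. Triple suits: C(3,3)=1. Pair rank: 12. Pair suits: C(3,2)=3. Total: 468.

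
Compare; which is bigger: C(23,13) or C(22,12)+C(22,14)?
C(23,13)

Solution: C(23,13)=1,144,066; C(22,12)+C(22,14)=646,646+319,770=966,416.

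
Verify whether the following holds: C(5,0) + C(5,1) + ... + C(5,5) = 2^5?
True

Binomial theorem with x = y = 1: Σ C(5,i) = (1+1)^5 = 2^5 = 32. The statement holds.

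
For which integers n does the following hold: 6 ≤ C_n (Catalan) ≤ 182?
4, 5, 6

Explanation: C_3=5; C_4=14; C_5=42; C_6=132; C_7=429. So valid n = 4, 5, 6.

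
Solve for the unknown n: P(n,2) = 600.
25

Solution: P(n,2) = n(n−1) is increasing in n; n(n−1) ≈ (n−0.5)^2 = 600 gives n ≈ 25.0. Check: P(23,2) = 506, P(24,2) = 552, P(25,2) = 600 ✓. So n = 25.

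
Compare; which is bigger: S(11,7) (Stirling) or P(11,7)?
P(11,7)

Reasoning: S(11,7) = 7·S(10,7) + S(10,6) = 7·5,880 + 22,827 = 63,987; P(11,7) = 1,663,200.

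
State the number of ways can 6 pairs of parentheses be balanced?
132
Using the Catalan number formula: C_n = C(2n, n) / (n+1)
C_6 = C(12, 6) / (6+1)
     = 924 / 7
     = 132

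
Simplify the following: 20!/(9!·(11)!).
167,960

Solution: This is C(20,9) = 167,960.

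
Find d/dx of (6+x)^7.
Using the power rule: d/dx (6+x)^7 = 7(6+x)^{6}.
Final answer: 7(6+x)^6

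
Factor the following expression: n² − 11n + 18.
(n − 2)(n − 9)

Explanation: Seek roots whose sum is 11 and product is 18: (2, 9). So n² − 11n + 18 = (n − 2)(n − 9).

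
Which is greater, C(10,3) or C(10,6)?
C(10,3)=120, C(10,6)=210.

Answer: C(10,6)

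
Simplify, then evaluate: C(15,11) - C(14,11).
1,001

Working:
C(15,11) - C(14,11) = C(14,10) = 1,001.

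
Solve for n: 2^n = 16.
4

2^4 = 16, so n = 4.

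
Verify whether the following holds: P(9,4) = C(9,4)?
False

Explanation: P(9,4) = 3,024 but C(9,4) = 126; they differ by a factor of 4! = 24, so the statement does not hold.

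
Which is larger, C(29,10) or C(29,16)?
C(29,10)=20,030,010, C(29,16)=67,863,915.

Answer: C(29,16)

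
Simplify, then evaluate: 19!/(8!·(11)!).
75,582

Solution: This is C(19,8) = 75,582.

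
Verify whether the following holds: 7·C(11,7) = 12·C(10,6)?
Absorption identity k·C(n,k) = n·C(n-1,k-1). LHS = 7·330 = 2,310; RHS = 12·210 = 2,520.
Final answer: False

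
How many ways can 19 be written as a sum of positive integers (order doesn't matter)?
490

Pentagonal recurrence p(n) = p(n−1) + p(n−2) − p(n−5) − p(n−7) + …: p(19) = p(18) + p(17) − p(14) − p(12) + p(7) + p(4) = 385 + 297 − 135 − 77 + 15 + 5 = 490.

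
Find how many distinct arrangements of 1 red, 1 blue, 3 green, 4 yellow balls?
2,520

Working:
Multinomial: 9!/(1! × 1! × 3! × 4!) = 2,520.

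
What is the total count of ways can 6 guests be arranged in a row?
720

Arrangements of 6 distinct objects: 6! = 720.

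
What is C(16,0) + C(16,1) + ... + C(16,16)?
65,536

Explanation: Sum of binomial coefficients = 2^16 = 65,536.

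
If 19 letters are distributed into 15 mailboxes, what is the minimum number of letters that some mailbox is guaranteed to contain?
2

Pigeonhole: ⌈19/15⌉ = 2.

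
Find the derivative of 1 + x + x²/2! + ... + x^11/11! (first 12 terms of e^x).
1 + x + x²/2! + ... + x^10/10!

Solution: Differentiating term by term gives the first 11 terms of e^x.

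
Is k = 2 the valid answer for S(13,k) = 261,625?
No

Working:
S(13,2) = 2·S(12,2) + S(12,1) = 2·2,047 + 1 = 4,095, which does not equal 261,625.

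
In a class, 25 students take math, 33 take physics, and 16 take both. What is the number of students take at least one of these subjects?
42

|A∪B| = |A|+|B|-|A∩B| = 25+33-16 = 42.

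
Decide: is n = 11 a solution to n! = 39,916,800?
Yes

Explanation: 11! = 11·10! = 11·3,628,800 = 39,916,800, which equals 39,916,800.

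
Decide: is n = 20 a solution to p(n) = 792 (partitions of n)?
Pentagonal recurrence p(n) = p(n−1) + p(n−2) − p(n−5) − p(n−7) + …: p(20) = p(19) + p(18) − p(15) − p(13) + p(8) + p(5) = 490 + 385 − 176 − 101 + 22 + 7 = 627, which does not equal 792.
Final answer: No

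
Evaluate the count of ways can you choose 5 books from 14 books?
2,002

Explanation: C(14,5) = 14! / (5! × (14-5)!)
         = 14! / (5! × 9!)
         = 2,002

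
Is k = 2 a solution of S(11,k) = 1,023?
Yes

S(11,2) = 2·S(10,2) + S(10,1) = 2·511 + 1 = 1,023, which equals 1,023.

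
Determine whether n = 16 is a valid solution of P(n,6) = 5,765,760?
Yes

Solution: P(16,6) = 16·15·14·13·12·11 = 5,765,760, which equals 5,765,760.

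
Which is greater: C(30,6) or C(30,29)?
C(30,6)

Solution: C(30,6)=593,775, C(30,29)=30.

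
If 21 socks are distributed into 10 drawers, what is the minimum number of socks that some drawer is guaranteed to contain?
3

Working:
Pigeonhole: ⌈21/10⌉ = 3.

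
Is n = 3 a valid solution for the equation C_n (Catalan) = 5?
Yes

C_3 = C(6,3)/(3+1) = 20/4 = 5, which equals 5.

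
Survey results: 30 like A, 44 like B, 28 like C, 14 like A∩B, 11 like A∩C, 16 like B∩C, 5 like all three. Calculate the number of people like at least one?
|A∪B∪C| = 30+44+28-14-11-16+5 = 66.

Answer: 66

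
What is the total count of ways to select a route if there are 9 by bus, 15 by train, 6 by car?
By the addition principle: 9 + 15 + 6 = 30.
Final answer: 30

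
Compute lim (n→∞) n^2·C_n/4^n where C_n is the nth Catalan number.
∞

Working:
C_n ~ 4^n/(n^(3/2)√π), so n^2·C_n/4^n ~ n^(2 − 3/2)/√π → ∞.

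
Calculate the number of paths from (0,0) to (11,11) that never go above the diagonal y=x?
58,786
Counted by the Catalan number C_11: C_11 = C(22,11)/(11+1) = 705,432/12 = 58,786.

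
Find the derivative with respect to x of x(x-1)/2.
(2x - 1)/2

Solution: d/dx[(x-0)(x-1)] = (x-1) + (x-0) = 2x - 1. Dividing by 2 gives (2x - 1)/2.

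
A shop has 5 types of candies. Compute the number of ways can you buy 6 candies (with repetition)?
210

Explanation: Stars and bars: C(6+5-1, 6) = C(10, 6) = 210.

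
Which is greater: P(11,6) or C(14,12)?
P(11,6)

Reasoning: P(11,6)=332,640, C(14,12)=91.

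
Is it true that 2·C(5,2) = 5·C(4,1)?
Absorption identity k·C(n,k) = n·C(n-1,k-1). LHS = 2·10 = 20; RHS = 5·4 = 20.

Answer: True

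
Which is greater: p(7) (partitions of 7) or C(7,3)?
C(7,3)

Pentagonal recurrence p(n) = p(n−1) + p(n−2) − p(n−5) − p(n−7) + …: p(7) = p(6) + p(5) − p(2) − p(0) = 11 + 7 − 2 − 1 = 15; C(7,3) = 35.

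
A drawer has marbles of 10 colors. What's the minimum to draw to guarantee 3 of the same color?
21

Working:
Worst case: 2 of each = 20. One more: 21.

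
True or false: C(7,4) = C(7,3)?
True

Symmetry C(n,k) = C(n,n-k): C(7,4) = 35 and C(7,3) = 35. Both sides agree, so the statement holds.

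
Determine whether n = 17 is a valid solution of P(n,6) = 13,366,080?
No

Reasoning: P(17,6) = 17·16·15·14·13·12 = 8,910,720, which does not equal 13,366,080.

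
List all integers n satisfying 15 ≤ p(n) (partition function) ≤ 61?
Tabulating p(n) via p(n) = p(n−1) + p(n−2) − p(n−5) − p(n−7) + …: p(6)=11; p(7)=15; p(8)=22; p(9)=30; p(10)=42; p(11)=56; p(12)=77. So valid n = 7, 8, 9, 10, 11.

Answer: 7, 8, 9, 10, 11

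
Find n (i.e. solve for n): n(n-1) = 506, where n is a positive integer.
23
n² − n − 506 = 0, so n = (1 ± √(1 + 4·506))/2 = (1 ± √2,025)/2 = (1 ± 45)/2, i.e. n = 23 or n = -22. Taking the positive root, n = 23 (check: 23×22 = 506).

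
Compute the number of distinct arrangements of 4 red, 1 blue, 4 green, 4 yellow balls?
450,450

Explanation: Multinomial: 13!/(4! × 1! × 4! × 4!) = 450,450.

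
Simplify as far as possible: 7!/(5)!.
This equals 7×6 = 42.

Answer: 42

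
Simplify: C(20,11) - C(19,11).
92,378

Explanation: C(20,11) - C(19,11) = C(19,10) = 92,378.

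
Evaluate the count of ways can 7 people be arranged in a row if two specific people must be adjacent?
1,440
Treat pair as unit: (7-1)! arrangements × 2 internal orders = 1,440.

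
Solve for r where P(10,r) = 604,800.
P(10,r) = 10·9·…·(10−r+1), a product of r factors. Multiplying down from 10: 10 = 10; 10·9 = 90; 10·9·8 = 720; 10·9·8·7 = 5,040; 10·9·8·7·6 = 30,240; 10·9·8·7·6·5 = 151,200; 10·9·8·7·6·5·4 = 604,800 ✓ (7 factors). So r = 7.

Answer: 7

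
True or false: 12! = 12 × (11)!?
True
By definition n! = n × (n-1)!, so 12! = 12 × 11!.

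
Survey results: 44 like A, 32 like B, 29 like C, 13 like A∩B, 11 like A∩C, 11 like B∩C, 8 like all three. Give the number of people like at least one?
78

Explanation: |A∪B∪C| = 44+32+29-13-11-11+8 = 78.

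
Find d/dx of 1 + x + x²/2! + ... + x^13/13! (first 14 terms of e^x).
1 + x + x²/2! + ... + x^12/12!

Solution: Differentiating term by term gives the first 13 terms of e^x.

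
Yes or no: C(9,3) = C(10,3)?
No

Solution: LHS = C(9,3) = 84; RHS = C(10,3) = 120. 84 ≠ 120, so the statement does not hold.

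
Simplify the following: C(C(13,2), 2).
3,003

Reasoning: C(13,2) = 78, then C(78, 2) = 3,003.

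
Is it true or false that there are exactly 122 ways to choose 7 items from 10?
C(10,7) = 120 ≠ 122.

Answer: False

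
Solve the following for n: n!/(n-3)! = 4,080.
n!/(n-3)! = n×(n-1)×(n-2), a product of 3 consecutive integers ≈ (n−1)^3. 4,080^(1/3) + 1 ≈ 17.0; check n = 17: 17×16×15 = 4,080 ✓. So n = 17.

Answer: 17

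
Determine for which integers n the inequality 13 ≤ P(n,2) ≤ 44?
5, 6, 7

Solution: P(4,2)=12; P(5,2)=20; P(6,2)=30; P(7,2)=42; P(8,2)=56. So valid n = 5, 6, 7.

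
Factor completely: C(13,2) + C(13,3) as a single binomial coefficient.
C(14,3)

By Pascal's identity: C(13,2) + C(13,3) = C(14,3) = 364.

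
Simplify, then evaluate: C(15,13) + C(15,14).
120

By Pascal's identity: C(16,14) = 120.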